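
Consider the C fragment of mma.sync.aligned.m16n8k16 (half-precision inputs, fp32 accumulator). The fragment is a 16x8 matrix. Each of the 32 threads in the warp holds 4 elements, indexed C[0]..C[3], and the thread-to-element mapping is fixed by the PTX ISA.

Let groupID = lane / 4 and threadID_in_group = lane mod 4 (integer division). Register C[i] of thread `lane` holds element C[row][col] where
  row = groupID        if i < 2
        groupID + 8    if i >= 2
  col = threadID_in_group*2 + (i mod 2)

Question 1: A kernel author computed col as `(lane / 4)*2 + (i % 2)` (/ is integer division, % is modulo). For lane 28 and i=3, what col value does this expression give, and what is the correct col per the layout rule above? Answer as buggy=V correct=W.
buggy=15 correct=1

`(lane / 4)*2 + (i % 2)`[28,3]->15
L=28->gid=28>>2=7, tid=28&3=0
[3]->row 7+8=15  col 0·2+1=1
col: 15 vs 1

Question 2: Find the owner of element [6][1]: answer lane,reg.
24,1

r:6=>grp=6,rB=0  c:1=>tig=0,lo=1
L=6*4+0=24  i=0*2+1=1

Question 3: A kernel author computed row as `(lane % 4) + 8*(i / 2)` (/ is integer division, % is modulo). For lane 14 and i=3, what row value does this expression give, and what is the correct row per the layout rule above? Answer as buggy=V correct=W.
`(lane % 4) + 8*(i / 2)`[14,3]=>10
lane 14=>14/4=3, 14 mod 4=2
i=3  r:3+8=>11  c:2·2+1=>5
row: 10 vs 11

buggy=10 correct=11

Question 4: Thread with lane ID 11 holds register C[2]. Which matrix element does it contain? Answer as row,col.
10,6

L=11=>grp=11>>2=2, tig=11&3=3
[2]=>row 2+8=10  col 3·2+0=6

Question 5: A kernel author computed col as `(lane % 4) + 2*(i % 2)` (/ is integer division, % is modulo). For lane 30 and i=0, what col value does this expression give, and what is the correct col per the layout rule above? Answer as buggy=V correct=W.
`(lane % 4) + 2*(i % 2)`[30,0]->2
L=30->gid=30>>2=7, tid=30&3=2
[0]->row 7+0=7  col 2·2+0=4
col: 2 vs 4

buggy=2 correct=4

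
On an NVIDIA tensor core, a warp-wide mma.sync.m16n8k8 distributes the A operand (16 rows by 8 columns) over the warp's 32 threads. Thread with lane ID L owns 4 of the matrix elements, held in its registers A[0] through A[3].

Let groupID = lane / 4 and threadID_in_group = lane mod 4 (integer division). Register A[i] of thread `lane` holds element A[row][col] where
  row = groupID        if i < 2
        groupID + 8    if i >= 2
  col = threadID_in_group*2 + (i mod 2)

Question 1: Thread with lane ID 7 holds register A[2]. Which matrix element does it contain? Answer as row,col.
9,6

lane 7: gid=1 (7/4), tid=3 (7%4)
i=2: r=1+8=9, c=3*2+0=6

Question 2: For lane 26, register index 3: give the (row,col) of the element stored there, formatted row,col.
L=26->g=26>>2=6, t=26&3=2
[3]->row 6+8=14  col 2·2+1=5

14,5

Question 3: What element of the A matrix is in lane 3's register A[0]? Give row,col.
3: gr=0,th=3
[0] (0+0,3*2+0) = (0,6)

0,6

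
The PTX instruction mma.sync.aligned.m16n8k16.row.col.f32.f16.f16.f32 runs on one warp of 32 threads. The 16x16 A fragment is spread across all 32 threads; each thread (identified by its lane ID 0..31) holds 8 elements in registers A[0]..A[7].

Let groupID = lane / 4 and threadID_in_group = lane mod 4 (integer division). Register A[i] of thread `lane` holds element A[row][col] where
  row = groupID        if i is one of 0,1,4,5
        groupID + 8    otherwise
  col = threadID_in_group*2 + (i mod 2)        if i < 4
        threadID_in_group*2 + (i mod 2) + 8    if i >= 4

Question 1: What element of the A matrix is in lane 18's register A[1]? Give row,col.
lane 18: gid=4 (18/4), tid=2 (18%4)
i=1: r=4+0=4, c=2*2+1+0=5

4,5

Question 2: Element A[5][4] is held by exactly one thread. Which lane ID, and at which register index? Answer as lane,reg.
22,0

r=5->g=5,rb=0  c=4->cb=0,t=2,b0=0
L=5*4+2=22  i=0*4+0*2+0=0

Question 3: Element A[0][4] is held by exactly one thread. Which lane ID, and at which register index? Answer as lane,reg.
2,0

r=0⇒gr=0,Rb=0  c=4⇒Cb=0,th=2,odd=0
L=0*4+2=2  i=0*4+0*2+0=0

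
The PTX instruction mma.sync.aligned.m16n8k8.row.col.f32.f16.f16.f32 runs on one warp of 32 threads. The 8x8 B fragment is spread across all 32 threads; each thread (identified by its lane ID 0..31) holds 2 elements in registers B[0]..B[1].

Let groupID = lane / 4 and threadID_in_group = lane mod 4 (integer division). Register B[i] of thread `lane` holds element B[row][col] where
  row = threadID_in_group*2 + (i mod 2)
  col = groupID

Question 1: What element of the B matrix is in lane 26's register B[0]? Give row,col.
lane 26=>26/4=6, 26 mod 4=2
i=0  r:2·2+0=>4  c:6

4,6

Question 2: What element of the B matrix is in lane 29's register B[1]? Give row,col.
lane 29: gr=7 (29/4), th=1 (29%4)
i=1: r=1*2+1=3, c=gr=7

3,7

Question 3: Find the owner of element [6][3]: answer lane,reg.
15,0

c=3→G=3  r=6→T=3,p=0
L=3*4+3=15  i=0=0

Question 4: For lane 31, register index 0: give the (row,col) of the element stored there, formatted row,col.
lane 31⇒31/4=7, 31 mod 4=3
i=0  r:2·3+0⇒6  c:7

6,7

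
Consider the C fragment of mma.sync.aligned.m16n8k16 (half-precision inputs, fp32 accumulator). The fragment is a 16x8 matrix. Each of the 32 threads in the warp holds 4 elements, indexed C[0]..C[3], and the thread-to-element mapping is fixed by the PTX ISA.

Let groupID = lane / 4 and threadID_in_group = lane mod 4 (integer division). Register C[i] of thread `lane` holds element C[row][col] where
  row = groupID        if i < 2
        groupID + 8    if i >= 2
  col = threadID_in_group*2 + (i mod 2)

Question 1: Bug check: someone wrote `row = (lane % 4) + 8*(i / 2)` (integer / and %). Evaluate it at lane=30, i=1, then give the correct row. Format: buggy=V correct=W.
`(lane % 4) + 8*(i / 2)`[30,1]->2
30: gid=7,tid=2
[1] (7+0,2*2+1) = (7,5)
row: 2 vs 7

buggy=2 correct=7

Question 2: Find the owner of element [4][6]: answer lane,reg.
r=4→G=4,rhi=0  c=6→T=3,p=0
L=4*4+3=19  i=0*2+0=0

19,0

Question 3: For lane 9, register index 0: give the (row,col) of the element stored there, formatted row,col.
2,2

lane 9: gr=2 (9/4), th=1 (9%4)
i=0: r=2+0=2, c=1*2+0=2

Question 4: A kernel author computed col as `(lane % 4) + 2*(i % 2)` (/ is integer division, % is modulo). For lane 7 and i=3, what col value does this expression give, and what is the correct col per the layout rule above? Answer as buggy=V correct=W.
`(lane % 4) + 2*(i % 2)`[7,3]->5
7: g=1,t=3
[3] (1+8,3*2+1) = (9,7)
col: 5 vs 7

buggy=5 correct=7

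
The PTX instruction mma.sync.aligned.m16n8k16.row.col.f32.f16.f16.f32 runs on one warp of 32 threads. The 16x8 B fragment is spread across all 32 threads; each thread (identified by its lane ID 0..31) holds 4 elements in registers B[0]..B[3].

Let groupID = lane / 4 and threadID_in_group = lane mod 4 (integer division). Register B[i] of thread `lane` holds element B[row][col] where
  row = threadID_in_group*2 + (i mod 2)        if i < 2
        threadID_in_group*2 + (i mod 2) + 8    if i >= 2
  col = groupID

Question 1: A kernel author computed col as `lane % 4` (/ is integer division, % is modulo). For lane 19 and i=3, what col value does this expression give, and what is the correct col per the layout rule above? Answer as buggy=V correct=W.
buggy=3 correct=4

`lane % 4`[19,3]->3
lane 19->19/4=4, 19 mod 4=3
i=3  r:2·3+1+8->15  c:4
col: 3 vs 4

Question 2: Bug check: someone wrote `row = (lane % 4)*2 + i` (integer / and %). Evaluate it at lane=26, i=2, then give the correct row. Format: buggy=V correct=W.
buggy=6 correct=12

`(lane % 4)*2 + i`[26,2]=>6
lane 26: grp=6 (26/4), tig=2 (26%4)
i=2: r=2*2+0+8=12, c=grp=6
row: 6 vs 12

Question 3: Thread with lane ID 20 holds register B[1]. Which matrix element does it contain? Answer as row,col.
lane 20: g=5 (20/4), t=0 (20%4)
i=1: r=0*2+1+0=1, c=g=5

1,5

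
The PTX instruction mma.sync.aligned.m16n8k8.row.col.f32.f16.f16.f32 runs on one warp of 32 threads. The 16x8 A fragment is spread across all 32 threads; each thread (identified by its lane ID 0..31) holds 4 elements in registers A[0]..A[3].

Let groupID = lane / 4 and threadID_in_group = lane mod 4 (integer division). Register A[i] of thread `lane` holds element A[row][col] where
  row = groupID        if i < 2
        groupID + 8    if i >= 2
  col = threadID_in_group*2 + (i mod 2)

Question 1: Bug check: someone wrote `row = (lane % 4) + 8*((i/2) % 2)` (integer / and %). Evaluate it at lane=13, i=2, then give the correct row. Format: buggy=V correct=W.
buggy=9 correct=11

`(lane % 4) + 8*((i/2) % 2)`[13,2]→9
lane 13: G=3 (13/4), T=1 (13%4)
i=2: r=3+8=11, c=1*2+0=2
row: 9 vs 11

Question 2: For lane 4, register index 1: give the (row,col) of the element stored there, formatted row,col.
1,1

4: gr=1,th=0
[1] (1+0,0*2+1) = (1,1)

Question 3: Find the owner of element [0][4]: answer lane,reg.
r=0->g=0,rb=0  c=4->t=2,b0=0
L=0*4+2=2  i=0*2+0=0

2,0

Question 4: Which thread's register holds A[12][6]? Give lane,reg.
19,2

r=12⇒gr=4,Rb=1  c=6⇒th=3,odd=0
L=4*4+3=19  i=1*2+0=2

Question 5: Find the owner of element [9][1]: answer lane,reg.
4,3

r:9=>grp=1,rB=1  c:1=>tig=0,lo=1
L=1*4+0=4  i=1*2+1=3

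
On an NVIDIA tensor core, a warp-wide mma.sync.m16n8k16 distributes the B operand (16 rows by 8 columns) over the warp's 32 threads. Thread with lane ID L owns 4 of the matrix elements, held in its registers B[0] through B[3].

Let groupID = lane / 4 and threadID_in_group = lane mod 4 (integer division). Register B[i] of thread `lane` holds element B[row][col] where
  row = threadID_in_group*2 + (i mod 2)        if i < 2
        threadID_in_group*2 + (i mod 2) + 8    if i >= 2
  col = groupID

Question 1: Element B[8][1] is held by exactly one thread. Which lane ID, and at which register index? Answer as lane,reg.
4,2

c=1⇒gr=1  r=8⇒Rb=1,th=0,odd=0
L=1*4+0=4  i=1*2+0=2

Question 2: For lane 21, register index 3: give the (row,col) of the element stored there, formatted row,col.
11,5

lane 21: gid=5 (21/4), tid=1 (21%4)
i=3: r=1*2+1+8=11, c=gid=5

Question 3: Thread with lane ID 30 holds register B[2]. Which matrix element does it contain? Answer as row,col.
L=30→G=30>>2=7, T=30&3=2
[2]→row 2·2+0+8=12  col G=7

12,7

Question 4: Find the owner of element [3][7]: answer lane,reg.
c=7→G=7  r=3→rhi=0,T=1,p=1
L=7*4+1=29  i=0*2+1=1

29,1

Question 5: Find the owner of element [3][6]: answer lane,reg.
c:6=>grp=6  r:3=>rB=0,tig=1,lo=1
L=6*4+1=25  i=0*2+1=1

25,1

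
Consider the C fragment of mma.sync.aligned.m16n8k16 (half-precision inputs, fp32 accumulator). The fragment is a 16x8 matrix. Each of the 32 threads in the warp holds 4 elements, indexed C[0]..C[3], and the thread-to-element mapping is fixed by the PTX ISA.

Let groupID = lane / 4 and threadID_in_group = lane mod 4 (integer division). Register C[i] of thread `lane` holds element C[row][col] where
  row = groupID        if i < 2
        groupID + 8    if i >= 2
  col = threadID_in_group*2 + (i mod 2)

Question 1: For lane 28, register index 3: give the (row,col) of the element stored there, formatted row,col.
L=28⇒gr=28>>2=7, th=28&3=0
[3]⇒row 7+8=15  col 0·2+1=1

15,1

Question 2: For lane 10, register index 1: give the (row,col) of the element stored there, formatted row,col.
L=10=>grp=10>>2=2, tig=10&3=2
[1]=>row 2+0=2  col 2·2+1=5

2,5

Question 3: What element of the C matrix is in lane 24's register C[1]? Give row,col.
L=24⇒gr=24>>2=6, th=24&3=0
[1]⇒row 6+0=6  col 0·2+1=1

6,1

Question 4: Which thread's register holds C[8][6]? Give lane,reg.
r: 8->gid=0,r8=1  c: 6->tid=3,i&1=0
L=0*4+3=3  i=1*2+0=2

3,2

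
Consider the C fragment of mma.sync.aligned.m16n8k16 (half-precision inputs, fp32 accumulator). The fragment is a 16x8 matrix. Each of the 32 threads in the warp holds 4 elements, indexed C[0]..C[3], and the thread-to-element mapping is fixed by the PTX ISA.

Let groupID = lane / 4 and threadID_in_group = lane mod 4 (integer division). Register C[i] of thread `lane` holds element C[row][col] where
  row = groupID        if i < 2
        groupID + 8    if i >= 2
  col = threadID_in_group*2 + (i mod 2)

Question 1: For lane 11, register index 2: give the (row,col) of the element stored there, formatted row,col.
lane 11→11/4=2, 11 mod 4=3
i=2  r:2+8→10  c:2·3+0→6

10,6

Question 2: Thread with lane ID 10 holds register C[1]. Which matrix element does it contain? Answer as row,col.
2,5

lane 10: gid=2 (10/4), tid=2 (10%4)
i=1: r=2+0=2, c=2*2+1=5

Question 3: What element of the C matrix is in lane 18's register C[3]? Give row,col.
12,5

18: grp=4,tig=2
[3] (4+8,2*2+1) = (12,5)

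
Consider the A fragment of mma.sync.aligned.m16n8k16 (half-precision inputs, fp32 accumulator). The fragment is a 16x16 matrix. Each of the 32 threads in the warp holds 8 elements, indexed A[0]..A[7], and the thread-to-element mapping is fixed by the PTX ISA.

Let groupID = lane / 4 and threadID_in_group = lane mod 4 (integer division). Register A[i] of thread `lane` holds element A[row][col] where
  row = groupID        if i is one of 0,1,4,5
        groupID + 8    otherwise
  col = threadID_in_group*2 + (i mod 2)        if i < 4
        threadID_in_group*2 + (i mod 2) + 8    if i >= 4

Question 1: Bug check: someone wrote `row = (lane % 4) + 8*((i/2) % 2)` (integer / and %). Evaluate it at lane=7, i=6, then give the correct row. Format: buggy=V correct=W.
`(lane % 4) + 8*((i/2) % 2)`[7,6]->11
7: g=1,t=3
[6] (1+8,3*2+0+8) = (9,14)
row: 11 vs 9

buggy=11 correct=9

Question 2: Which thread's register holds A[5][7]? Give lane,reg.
r=5⇒gr=5,Rb=0  c=7⇒Cb=0,th=3,odd=1
L=5*4+3=23  i=0*4+0*2+1=1

23,1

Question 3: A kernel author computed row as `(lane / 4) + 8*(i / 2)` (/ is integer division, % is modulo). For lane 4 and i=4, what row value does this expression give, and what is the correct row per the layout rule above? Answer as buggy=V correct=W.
`(lane / 4) + 8*(i / 2)`[4,4]→17
lane 4: G=1 (4/4), T=0 (4%4)
i=4: r=1+0=1, c=0*2+0+8=8
row: 17 vs 1

buggy=17 correct=1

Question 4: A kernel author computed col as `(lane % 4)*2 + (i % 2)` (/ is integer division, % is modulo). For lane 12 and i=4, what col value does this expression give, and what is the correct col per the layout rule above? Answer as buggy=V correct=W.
buggy=0 correct=8

`(lane % 4)*2 + (i % 2)`[12,4]=>0
12: grp=3,tig=0
[4] (3+0,0*2+0+8) = (3,8)
col: 0 vs 8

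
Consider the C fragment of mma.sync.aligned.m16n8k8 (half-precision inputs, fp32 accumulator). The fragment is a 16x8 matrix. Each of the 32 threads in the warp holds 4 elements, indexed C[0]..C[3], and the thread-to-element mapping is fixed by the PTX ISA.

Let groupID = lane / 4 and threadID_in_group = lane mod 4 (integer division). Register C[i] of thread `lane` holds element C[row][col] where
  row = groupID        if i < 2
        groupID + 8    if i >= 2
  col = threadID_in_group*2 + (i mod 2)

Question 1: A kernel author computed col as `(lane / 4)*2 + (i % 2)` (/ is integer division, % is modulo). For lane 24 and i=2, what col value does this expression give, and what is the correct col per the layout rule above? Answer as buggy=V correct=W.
`(lane / 4)*2 + (i % 2)`[24,2]=>12
lane 24: grp=6 (24/4), tig=0 (24%4)
i=2: r=6+8=14, c=0*2+0=0
col: 12 vs 0

buggy=12 correct=0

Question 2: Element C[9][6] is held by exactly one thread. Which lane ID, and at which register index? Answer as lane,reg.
7,2

r=9⇒gr=1,Rb=1  c=6⇒th=3,odd=0
L=1*4+3=7  i=1*2+0=2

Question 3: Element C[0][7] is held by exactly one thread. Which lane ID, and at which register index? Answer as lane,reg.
r=0⇒gr=0,Rb=0  c=7⇒th=3,odd=1
L=0*4+3=3  i=0*2+1=1

3,1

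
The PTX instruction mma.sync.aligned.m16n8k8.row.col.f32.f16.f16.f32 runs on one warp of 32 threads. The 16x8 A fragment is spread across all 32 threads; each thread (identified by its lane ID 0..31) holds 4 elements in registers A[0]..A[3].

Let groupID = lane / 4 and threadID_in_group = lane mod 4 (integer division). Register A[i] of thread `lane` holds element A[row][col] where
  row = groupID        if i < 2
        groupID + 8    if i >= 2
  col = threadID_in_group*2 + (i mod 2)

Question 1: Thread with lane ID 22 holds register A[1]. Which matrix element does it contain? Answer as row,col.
22: gr=5,th=2
[1] (5+0,2*2+1) = (5,5)

5,5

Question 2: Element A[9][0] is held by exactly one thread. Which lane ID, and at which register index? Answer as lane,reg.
r=9→G=1,rhi=1  c=0→T=0,p=0
L=1*4+0=4  i=1*2+0=2

4,2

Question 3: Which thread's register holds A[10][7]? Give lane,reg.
11,3

r:10=>grp=2,rB=1  c:7=>tig=3,lo=1
L=2*4+3=11  i=1*2+1=3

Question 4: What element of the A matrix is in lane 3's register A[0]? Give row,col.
0,6

L=3->gid=3>>2=0, tid=3&3=3
[0]->row 0+0=0  col 3·2+0=6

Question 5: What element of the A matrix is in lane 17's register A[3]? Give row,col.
L=17→G=17>>2=4, T=17&3=1
[3]→row 4+8=12  col 1·2+1=3

12,3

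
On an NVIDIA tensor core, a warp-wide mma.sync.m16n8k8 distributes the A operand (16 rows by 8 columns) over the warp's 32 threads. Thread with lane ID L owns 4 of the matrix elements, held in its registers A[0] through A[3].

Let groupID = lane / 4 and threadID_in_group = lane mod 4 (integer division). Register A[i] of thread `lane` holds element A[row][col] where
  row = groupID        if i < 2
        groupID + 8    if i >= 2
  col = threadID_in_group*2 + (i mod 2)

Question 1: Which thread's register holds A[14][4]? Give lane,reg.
r: 14->gid=6,r8=1  c: 4->tid=2,i&1=0
L=6*4+2=26  i=1*2+0=2

26,2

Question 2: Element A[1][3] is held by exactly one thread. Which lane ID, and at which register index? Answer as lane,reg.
5,1

r=1⇒gr=1,Rb=0  c=3⇒th=1,odd=1
L=1*4+1=5  i=0*2+1=1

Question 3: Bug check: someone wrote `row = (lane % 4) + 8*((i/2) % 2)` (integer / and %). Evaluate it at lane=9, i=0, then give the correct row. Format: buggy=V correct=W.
buggy=1 correct=2

`(lane % 4) + 8*((i/2) % 2)`[9,0]->1
L=9->gid=9>>2=2, tid=9&3=1
[0]->row 2+0=2  col 1·2+0=2
row: 1 vs 2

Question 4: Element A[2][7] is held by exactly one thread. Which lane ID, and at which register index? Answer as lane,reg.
11,1

r:2=>grp=2,rB=0  c:7=>tig=3,lo=1
L=2*4+3=11  i=0*2+1=1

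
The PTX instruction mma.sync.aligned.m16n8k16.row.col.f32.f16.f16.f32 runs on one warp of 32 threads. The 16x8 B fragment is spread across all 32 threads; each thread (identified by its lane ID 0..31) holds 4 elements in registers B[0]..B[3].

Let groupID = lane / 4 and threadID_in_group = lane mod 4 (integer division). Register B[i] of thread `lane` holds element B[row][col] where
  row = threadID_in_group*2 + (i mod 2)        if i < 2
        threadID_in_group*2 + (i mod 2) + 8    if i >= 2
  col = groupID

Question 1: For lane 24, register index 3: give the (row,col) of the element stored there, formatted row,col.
9,6

24: gid=6,tid=0
[3] (0*2+1+8,6) = (9,6)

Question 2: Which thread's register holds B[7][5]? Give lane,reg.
c=5->g=5  r=7->rb=0,t=3,b0=1
L=5*4+3=23  i=0*2+1=1

23,1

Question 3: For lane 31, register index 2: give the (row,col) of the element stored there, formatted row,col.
lane 31=>31/4=7, 31 mod 4=3
i=2  r:2·3+0+8=>14  c:7

14,7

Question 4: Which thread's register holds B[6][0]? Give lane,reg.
3,0

c=0→G=0  r=6→rhi=0,T=3,p=0
L=0*4+3=3  i=0*2+0=0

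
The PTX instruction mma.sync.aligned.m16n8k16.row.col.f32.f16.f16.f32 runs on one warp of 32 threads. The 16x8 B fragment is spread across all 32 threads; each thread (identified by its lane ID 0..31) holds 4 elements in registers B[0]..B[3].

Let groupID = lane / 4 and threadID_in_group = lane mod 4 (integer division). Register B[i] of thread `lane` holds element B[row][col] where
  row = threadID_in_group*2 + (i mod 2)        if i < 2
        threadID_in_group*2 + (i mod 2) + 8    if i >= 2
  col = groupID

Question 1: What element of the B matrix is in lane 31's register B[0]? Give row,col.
6,7

lane 31: G=7 (31/4), T=3 (31%4)
i=0: r=3*2+0+0=6, c=G=7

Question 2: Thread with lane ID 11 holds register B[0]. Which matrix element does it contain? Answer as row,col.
6,2

lane 11: G=2 (11/4), T=3 (11%4)
i=0: r=3*2+0+0=6, c=G=2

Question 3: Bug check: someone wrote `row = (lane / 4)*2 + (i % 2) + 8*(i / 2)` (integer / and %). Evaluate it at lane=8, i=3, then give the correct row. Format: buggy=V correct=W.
`(lane / 4)*2 + (i % 2) + 8*(i / 2)`[8,3]→13
8: G=2,T=0
[3] (0*2+1+8,2) = (9,2)
row: 13 vs 9

buggy=13 correct=9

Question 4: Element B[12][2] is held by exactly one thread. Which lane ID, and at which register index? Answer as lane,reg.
c=2⇒gr=2  r=12⇒Rb=1,th=2,odd=0
L=2*4+2=10  i=1*2+0=2

10,2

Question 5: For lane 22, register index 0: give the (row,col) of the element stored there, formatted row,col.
lane 22: grp=5 (22/4), tig=2 (22%4)
i=0: r=2*2+0+0=4, c=grp=5

4,5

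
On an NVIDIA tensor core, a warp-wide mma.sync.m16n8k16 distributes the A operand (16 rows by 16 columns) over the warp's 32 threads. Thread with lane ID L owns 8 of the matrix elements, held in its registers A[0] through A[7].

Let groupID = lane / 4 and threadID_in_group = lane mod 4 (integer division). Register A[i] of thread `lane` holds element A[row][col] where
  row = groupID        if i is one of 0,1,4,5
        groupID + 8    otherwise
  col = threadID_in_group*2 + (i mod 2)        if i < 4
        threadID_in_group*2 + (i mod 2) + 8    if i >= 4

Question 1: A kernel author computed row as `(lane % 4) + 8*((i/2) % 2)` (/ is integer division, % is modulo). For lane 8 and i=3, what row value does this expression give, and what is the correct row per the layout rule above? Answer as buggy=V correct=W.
buggy=8 correct=10

`(lane % 4) + 8*((i/2) % 2)`[8,3]⇒8
8: gr=2,th=0
[3] (2+8,0*2+1+0) = (10,1)
row: 8 vs 10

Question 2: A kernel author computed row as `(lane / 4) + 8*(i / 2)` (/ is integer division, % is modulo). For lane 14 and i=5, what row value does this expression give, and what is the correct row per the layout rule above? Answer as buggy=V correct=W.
buggy=19 correct=3

`(lane / 4) + 8*(i / 2)`[14,5]→19
lane 14: G=3 (14/4), T=2 (14%4)
i=5: r=3+0=3, c=2*2+1+8=13
row: 19 vs 3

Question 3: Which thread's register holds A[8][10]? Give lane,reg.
r: 8->gid=0,r8=1  c: 10->c8=1,tid=1,i&1=0
L=0*4+1=1  i=1*4+1*2+0=6

1,6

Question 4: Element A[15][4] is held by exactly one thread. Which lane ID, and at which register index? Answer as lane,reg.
r=15⇒gr=7,Rb=1  c=4⇒Cb=0,th=2,odd=0
L=7*4+2=30  i=0*4+1*2+0=2

30,2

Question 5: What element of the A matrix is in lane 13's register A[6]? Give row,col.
11,10

L=13⇒gr=13>>2=3, th=13&3=1
[6]⇒row 3+8=11  col 1·2+0+8=10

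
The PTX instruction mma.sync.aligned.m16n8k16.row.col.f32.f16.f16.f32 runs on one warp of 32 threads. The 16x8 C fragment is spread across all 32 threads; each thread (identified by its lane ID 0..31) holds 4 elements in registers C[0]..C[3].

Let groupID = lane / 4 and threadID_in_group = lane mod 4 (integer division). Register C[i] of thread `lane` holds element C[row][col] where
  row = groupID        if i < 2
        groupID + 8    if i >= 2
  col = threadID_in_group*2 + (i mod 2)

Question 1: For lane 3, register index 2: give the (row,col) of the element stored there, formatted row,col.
3: g=0,t=3
[2] (0+8,3*2+0) = (8,6)

8,6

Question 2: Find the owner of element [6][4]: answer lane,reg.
26,0

r: 6->gid=6,r8=0  c: 4->tid=2,i&1=0
L=6*4+2=26  i=0*2+0=0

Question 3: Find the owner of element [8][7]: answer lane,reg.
r: 8->gid=0,r8=1  c: 7->tid=3,i&1=1
L=0*4+3=3  i=1*2+1=3

3,3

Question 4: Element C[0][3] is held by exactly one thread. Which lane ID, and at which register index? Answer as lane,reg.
1,1

r=0⇒gr=0,Rb=0  c=3⇒th=1,odd=1
L=0*4+1=1  i=0*2+1=1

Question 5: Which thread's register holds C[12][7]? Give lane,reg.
r=12->g=4,rb=1  c=7->t=3,b0=1
L=4*4+3=19  i=1*2+1=3

19,3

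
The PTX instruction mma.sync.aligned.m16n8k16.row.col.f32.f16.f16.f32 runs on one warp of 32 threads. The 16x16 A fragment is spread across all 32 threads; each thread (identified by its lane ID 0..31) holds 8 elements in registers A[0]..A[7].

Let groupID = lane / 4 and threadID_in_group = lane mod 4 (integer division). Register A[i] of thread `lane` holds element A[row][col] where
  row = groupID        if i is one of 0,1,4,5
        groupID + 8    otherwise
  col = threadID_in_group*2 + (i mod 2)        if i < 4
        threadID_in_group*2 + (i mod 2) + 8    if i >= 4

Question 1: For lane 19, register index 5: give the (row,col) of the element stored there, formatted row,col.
19: G=4,T=3
[5] (4+0,3*2+1+8) = (4,15)

4,15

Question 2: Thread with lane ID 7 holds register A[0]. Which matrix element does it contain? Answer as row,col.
L=7=>grp=7>>2=1, tig=7&3=3
[0]=>row 1+0=1  col 3·2+0+0=6

1,6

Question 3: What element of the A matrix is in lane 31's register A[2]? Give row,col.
15,6

L=31->g=31>>2=7, t=31&3=3
[2]->row 7+8=15  col 3·2+0+0=6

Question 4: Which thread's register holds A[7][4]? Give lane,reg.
30,0

r=7⇒gr=7,Rb=0  c=4⇒Cb=0,th=2,odd=0
L=7*4+2=30  i=0*4+0*2+0=0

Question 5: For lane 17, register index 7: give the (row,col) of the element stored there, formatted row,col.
12,11

17: gid=4,tid=1
[7] (4+8,1*2+1+8) = (12,11)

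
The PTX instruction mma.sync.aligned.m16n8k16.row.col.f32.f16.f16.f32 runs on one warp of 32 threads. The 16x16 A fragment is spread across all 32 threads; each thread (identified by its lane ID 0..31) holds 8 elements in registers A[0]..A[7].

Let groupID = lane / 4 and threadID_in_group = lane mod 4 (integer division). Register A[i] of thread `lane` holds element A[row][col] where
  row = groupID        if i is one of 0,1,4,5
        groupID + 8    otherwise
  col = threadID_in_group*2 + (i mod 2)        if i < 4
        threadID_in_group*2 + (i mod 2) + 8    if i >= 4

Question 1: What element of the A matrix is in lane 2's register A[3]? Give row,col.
8,5

2: grp=0,tig=2
[3] (0+8,2*2+1+0) = (8,5)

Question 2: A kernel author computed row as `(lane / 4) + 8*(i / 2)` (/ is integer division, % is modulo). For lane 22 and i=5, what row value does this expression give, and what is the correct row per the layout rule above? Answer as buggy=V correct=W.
buggy=21 correct=5

`(lane / 4) + 8*(i / 2)`[22,5]=>21
L=22=>grp=22>>2=5, tig=22&3=2
[5]=>row 5+0=5  col 2·2+1+8=13
row: 21 vs 5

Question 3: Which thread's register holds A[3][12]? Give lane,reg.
r: 3->gid=3,r8=0  c: 12->c8=1,tid=2,i&1=0
L=3*4+2=14  i=1*4+0*2+0=4

14,4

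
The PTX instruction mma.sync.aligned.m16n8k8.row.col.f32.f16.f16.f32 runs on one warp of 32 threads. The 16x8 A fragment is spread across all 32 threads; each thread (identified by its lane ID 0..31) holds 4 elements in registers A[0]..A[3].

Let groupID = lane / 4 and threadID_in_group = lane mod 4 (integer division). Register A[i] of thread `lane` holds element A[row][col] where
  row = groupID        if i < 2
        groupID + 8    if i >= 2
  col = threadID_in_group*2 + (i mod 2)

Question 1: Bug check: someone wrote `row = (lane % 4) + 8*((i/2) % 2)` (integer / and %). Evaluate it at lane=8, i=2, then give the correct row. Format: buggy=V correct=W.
buggy=8 correct=10

`(lane % 4) + 8*((i/2) % 2)`[8,2]→8
lane 8: G=2 (8/4), T=0 (8%4)
i=2: r=2+8=10, c=0*2+0=0
row: 8 vs 10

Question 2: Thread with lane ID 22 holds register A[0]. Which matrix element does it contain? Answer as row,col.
5,4

lane 22: gr=5 (22/4), th=2 (22%4)
i=0: r=5+0=5, c=2*2+0=4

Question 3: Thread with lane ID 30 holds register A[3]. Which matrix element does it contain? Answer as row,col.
15,5

L=30→G=30>>2=7, T=30&3=2
[3]→row 7+8=15  col 2·2+1=5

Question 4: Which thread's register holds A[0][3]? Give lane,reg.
1,1

r: 0->gid=0,r8=0  c: 3->tid=1,i&1=1
L=0*4+1=1  i=0*2+1=1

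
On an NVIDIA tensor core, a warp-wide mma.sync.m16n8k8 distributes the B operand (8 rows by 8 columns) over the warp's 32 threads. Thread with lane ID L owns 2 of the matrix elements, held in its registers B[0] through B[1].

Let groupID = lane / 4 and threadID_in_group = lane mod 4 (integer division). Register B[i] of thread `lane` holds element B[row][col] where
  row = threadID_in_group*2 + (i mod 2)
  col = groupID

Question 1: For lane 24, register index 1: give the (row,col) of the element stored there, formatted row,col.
L=24=>grp=24>>2=6, tig=24&3=0
[1]=>row 0·2+1=1  col grp=6

1,6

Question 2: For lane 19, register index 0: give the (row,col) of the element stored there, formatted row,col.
6,4

lane 19: g=4 (19/4), t=3 (19%4)
i=0: r=3*2+0=6, c=g=4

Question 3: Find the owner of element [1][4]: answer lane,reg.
16,1

c=4->g=4  r=1->t=0,b0=1
L=4*4+0=16  i=1=1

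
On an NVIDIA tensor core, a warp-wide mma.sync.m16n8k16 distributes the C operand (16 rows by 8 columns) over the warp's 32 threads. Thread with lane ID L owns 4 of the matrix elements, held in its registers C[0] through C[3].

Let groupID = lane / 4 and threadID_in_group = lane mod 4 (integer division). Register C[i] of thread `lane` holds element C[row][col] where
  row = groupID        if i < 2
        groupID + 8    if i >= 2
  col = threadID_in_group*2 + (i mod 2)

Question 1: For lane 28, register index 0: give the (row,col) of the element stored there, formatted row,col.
7,0

28: gr=7,th=0
[0] (7+0,0*2+0) = (7,0)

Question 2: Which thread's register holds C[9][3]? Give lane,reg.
5,3

r=9→G=1,rhi=1  c=3→T=1,p=1
L=1*4+1=5  i=1*2+1=3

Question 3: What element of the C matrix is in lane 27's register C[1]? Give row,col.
lane 27: G=6 (27/4), T=3 (27%4)
i=1: r=6+0=6, c=3*2+1=7

6,7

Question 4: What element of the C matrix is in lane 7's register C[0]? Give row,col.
L=7=>grp=7>>2=1, tig=7&3=3
[0]=>row 1+0=1  col 3·2+0=6

1,6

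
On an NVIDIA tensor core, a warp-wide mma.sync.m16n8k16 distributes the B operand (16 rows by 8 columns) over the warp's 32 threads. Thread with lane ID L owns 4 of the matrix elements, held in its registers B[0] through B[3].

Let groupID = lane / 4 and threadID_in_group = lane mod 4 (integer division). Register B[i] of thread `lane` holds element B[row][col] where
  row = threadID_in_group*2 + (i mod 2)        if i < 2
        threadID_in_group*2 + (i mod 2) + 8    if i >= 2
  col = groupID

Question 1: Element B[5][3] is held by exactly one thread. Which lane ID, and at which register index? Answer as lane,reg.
c=3→G=3  r=5→rhi=0,T=2,p=1
L=3*4+2=14  i=0*2+1=1

14,1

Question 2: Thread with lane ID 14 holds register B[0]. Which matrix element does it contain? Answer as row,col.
4,3

L=14->gid=14>>2=3, tid=14&3=2
[0]->row 2·2+0+0=4  col gid=3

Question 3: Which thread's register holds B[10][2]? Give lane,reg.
c=2⇒gr=2  r=10⇒Rb=1,th=1,odd=0
L=2*4+1=9  i=1*2+0=2

9,2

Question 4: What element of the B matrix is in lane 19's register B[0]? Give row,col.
6,4

L=19->gid=19>>2=4, tid=19&3=3
[0]->row 3·2+0+0=6  col gid=4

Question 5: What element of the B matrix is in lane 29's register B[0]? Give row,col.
lane 29→29/4=7, 29 mod 4=1
i=0  r:2·1+0+0→2  c:7

2,7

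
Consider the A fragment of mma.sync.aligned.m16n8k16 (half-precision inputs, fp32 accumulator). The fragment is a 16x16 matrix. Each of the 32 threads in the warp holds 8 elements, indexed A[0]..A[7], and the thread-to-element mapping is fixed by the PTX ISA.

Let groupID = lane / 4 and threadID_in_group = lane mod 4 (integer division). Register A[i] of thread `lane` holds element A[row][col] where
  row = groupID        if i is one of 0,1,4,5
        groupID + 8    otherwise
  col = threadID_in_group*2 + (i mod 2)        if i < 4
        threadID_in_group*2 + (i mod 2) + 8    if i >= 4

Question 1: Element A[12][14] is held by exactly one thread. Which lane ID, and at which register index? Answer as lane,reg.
19,6

r=12→G=4,rhi=1  c=14→chi=1,T=3,p=0
L=4*4+3=19  i=1*4+1*2+0=6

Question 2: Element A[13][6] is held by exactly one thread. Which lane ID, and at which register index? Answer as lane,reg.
r:13=>grp=5,rB=1  c:6=>cB=0,tig=3,lo=0
L=5*4+3=23  i=0*4+1*2+0=2

23,2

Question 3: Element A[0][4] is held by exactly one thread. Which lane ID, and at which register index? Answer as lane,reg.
2,0

r=0->g=0,rb=0  c=4->cb=0,t=2,b0=0
L=0*4+2=2  i=0*4+0*2+0=0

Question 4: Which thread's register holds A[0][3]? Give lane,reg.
1,1

r=0→G=0,rhi=0  c=3→chi=0,T=1,p=1
L=0*4+1=1  i=0*4+0*2+1=1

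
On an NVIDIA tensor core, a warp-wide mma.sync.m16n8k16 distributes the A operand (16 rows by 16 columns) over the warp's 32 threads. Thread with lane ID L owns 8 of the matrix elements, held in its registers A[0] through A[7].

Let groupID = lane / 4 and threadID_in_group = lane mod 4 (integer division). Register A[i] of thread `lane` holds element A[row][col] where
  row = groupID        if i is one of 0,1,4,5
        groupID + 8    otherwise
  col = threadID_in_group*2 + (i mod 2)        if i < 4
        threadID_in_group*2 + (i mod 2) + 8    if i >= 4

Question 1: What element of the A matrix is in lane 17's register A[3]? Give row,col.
lane 17=>17/4=4, 17 mod 4=1
i=3  r:4+8=>12  c:2·1+1+0=>3

12,3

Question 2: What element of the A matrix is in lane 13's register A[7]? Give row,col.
11,11

L=13⇒gr=13>>2=3, th=13&3=1
[7]⇒row 3+8=11  col 1·2+1+8=11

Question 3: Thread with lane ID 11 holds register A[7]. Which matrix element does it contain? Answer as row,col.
lane 11: G=2 (11/4), T=3 (11%4)
i=7: r=2+8=10, c=3*2+1+8=15

10,15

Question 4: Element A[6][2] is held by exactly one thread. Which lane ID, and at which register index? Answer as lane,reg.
r=6→G=6,rhi=0  c=2→chi=0,T=1,p=0
L=6*4+1=25  i=0*4+0*2+0=0

25,0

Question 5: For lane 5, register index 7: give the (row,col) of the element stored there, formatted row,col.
9,11

5: gid=1,tid=1
[7] (1+8,1*2+1+8) = (9,11)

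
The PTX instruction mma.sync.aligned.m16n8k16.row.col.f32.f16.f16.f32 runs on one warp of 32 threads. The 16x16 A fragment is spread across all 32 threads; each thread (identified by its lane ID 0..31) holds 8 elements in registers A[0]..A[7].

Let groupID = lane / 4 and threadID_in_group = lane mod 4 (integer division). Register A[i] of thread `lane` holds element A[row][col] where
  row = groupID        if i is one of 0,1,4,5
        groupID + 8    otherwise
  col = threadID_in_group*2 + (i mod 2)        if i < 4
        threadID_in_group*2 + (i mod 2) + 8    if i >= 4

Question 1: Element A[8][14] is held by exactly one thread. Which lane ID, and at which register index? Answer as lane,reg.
r: 8->gid=0,r8=1  c: 14->c8=1,tid=3,i&1=0
L=0*4+3=3  i=1*4+1*2+0=6

3,6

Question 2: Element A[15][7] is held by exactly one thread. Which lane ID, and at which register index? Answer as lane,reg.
31,3

r: 15->gid=7,r8=1  c: 7->c8=0,tid=3,i&1=1
L=7*4+3=31  i=0*4+1*2+1=3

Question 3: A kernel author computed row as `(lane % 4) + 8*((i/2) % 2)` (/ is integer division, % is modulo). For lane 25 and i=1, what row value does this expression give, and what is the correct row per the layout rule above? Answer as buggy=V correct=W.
buggy=1 correct=6

`(lane % 4) + 8*((i/2) % 2)`[25,1]⇒1
25: gr=6,th=1
[1] (6+0,1*2+1+0) = (6,3)
row: 1 vs 6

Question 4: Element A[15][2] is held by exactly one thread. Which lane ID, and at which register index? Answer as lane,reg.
29,2

r: 15->gid=7,r8=1  c: 2->c8=0,tid=1,i&1=0
L=7*4+1=29  i=0*4+1*2+0=2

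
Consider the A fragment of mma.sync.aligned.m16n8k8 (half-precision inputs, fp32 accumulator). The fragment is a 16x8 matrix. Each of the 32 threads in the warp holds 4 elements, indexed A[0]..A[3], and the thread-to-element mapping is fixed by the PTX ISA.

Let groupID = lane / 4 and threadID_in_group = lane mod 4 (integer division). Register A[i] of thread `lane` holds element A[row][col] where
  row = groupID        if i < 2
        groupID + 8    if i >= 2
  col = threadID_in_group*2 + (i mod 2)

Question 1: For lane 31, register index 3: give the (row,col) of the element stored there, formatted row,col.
31: grp=7,tig=3
[3] (7+8,3*2+1) = (15,7)

15,7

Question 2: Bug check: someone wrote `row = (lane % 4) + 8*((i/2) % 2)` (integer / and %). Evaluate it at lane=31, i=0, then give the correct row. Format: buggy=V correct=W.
buggy=3 correct=7

`(lane % 4) + 8*((i/2) % 2)`[31,0]⇒3
L=31⇒gr=31>>2=7, th=31&3=3
[0]⇒row 7+0=7  col 3·2+0=6
row: 3 vs 7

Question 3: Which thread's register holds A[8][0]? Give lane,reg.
r:8=>grp=0,rB=1  c:0=>tig=0,lo=0
L=0*4+0=0  i=1*2+0=2

0,2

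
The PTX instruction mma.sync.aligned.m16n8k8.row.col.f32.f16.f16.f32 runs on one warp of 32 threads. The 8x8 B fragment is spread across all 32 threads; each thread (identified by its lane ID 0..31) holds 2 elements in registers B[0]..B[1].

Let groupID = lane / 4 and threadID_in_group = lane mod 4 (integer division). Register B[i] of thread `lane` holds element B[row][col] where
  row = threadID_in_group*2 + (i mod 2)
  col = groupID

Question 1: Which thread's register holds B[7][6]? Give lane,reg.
c=6->g=6  r=7->t=3,b0=1
L=6*4+3=27  i=1=1

27,1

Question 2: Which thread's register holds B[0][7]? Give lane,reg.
c=7→G=7  r=0→T=0,p=0
L=7*4+0=28  i=0=0

28,0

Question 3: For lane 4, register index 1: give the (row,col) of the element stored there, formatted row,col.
lane 4=>4/4=1, 4 mod 4=0
i=1  r:2·0+1=>1  c:1

1,1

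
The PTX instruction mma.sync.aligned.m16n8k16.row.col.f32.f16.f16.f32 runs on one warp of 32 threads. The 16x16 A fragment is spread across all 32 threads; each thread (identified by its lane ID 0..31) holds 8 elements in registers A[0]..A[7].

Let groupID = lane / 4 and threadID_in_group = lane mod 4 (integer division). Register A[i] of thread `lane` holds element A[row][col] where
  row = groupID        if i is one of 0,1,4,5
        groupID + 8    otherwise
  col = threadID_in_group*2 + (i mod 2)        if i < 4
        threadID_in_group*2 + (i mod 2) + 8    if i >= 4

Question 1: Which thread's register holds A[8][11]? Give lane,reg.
1,7

r=8⇒gr=0,Rb=1  c=11⇒Cb=1,th=1,odd=1
L=0*4+1=1  i=1*4+1*2+1=7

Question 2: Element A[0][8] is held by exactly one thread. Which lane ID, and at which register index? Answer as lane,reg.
0,4

r: 0->gid=0,r8=0  c: 8->c8=1,tid=0,i&1=0
L=0*4+0=0  i=1*4+0*2+0=4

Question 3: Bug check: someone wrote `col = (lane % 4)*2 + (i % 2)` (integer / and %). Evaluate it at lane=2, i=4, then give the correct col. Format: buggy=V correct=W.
`(lane % 4)*2 + (i % 2)`[2,4]->4
lane 2->2/4=0, 2 mod 4=2
i=4  r:0+0->0  c:2·2+0+8->12
col: 4 vs 12

buggy=4 correct=12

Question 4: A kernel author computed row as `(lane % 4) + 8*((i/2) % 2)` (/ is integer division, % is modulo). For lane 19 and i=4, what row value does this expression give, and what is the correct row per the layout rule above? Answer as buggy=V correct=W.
buggy=3 correct=4

`(lane % 4) + 8*((i/2) % 2)`[19,4]->3
19: gid=4,tid=3
[4] (4+0,3*2+0+8) = (4,14)
row: 3 vs 4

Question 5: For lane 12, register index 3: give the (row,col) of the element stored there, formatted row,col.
11,1

lane 12⇒12/4=3, 12 mod 4=0
i=3  r:3+8⇒11  c:2·0+1+0⇒1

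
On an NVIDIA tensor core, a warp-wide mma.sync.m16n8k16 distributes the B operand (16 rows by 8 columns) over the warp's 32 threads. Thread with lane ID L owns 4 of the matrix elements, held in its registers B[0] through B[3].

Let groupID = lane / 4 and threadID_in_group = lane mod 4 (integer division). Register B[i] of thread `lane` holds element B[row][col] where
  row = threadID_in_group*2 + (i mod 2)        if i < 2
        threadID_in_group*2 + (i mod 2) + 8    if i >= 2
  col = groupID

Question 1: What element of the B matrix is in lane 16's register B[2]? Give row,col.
8,4

16: gid=4,tid=0
[2] (0*2+0+8,4) = (8,4)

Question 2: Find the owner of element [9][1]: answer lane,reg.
4,3

c:1=>grp=1  r:9=>rB=1,tig=0,lo=1
L=1*4+0=4  i=1*2+1=3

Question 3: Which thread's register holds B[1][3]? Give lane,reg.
c:3=>grp=3  r:1=>rB=0,tig=0,lo=1
L=3*4+0=12  i=0*2+1=1

12,1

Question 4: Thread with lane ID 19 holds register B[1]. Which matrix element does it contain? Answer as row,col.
19: g=4,t=3
[1] (3*2+1+0,4) = (7,4)

7,4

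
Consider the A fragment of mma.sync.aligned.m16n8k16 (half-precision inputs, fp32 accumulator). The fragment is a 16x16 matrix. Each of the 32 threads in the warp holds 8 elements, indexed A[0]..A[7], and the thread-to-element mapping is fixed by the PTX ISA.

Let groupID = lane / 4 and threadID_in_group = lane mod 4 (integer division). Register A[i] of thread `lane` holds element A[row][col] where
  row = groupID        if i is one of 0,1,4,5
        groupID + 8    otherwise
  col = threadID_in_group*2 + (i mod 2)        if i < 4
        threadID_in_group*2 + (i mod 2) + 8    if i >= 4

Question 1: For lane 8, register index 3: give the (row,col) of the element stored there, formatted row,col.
lane 8->8/4=2, 8 mod 4=0
i=3  r:2+8->10  c:2·0+1+0->1

10,1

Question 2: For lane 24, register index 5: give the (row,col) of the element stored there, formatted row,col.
6,9

lane 24->24/4=6, 24 mod 4=0
i=5  r:6+0->6  c:2·0+1+8->9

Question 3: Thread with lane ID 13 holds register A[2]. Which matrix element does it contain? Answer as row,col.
L=13=>grp=13>>2=3, tig=13&3=1
[2]=>row 3+8=11  col 1·2+0+0=2

11,2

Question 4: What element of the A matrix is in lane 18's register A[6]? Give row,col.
12,12

lane 18->18/4=4, 18 mod 4=2
i=6  r:4+8->12  c:2·2+0+8->12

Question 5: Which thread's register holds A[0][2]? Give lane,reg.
r=0⇒gr=0,Rb=0  c=2⇒Cb=0,th=1,odd=0
L=0*4+1=1  i=0*4+0*2+0=0

1,0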